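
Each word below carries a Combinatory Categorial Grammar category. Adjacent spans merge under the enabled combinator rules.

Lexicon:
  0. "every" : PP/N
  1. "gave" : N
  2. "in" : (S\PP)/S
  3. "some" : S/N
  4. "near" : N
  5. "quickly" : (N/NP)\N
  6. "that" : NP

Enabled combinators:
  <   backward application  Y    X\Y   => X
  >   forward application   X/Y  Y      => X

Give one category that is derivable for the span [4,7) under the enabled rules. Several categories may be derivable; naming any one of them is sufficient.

N

[0,7] S   <
  [0,2] PP   >
    [0,1] "every" : PP/N
    [1,2] "gave" : N
  [2,7] S\PP   >
    [2,3] "in" : (S\PP)/S
    [3,7] S   >
      [3,4] "some" : S/N
      [4,7] N   >
        [4,6] N/NP   <
          [4,5] "near" : N
          [5,6] "quickly" : (N/NP)\N
        [6,7] "that" : NP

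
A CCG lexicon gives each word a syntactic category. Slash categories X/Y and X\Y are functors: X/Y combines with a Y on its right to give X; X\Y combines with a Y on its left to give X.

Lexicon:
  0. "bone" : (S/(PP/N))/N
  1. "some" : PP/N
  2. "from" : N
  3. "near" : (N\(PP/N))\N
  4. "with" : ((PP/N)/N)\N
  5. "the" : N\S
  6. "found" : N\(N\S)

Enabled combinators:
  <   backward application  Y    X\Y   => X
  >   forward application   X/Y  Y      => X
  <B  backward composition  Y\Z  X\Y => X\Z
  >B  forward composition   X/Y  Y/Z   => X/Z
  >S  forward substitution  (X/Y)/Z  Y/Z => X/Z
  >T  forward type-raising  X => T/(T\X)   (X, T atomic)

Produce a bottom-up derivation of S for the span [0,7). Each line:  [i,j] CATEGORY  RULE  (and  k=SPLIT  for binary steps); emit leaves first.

[0,7] S   >
  [0,5] S/N   >S
    [0,1] "bone" : (S/(PP/N))/N
    [1,5] (PP/N)/N   <
      [1,4] N   <
        [1,2] "some" : PP/N
        [2,4] N\(PP/N)   <
          [2,3] "from" : N
          [3,4] "near" : (N\(PP/N))\N
      [4,5] "with" : ((PP/N)/N)\N
  [5,7] N   <
    [5,6] "the" : N\S
    [6,7] "found" : N\(N\S)

[0,1] (S/(PP/N))/N  lex  "bone"
[1,2] PP/N  lex  "some"
[2,3] N  lex  "from"
[3,4] (N\(PP/N))\N  lex  "near"
[2,4] N\(PP/N)  <  k=3
[1,4] N  <  k=2
[4,5] ((PP/N)/N)\N  lex  "with"
[1,5] (PP/N)/N  <  k=4
[0,5] S/N  >S  k=1
[5,6] N\S  lex  "the"
[6,7] N\(N\S)  lex  "found"
[5,7] N  <  k=6
[0,7] S  >  k=5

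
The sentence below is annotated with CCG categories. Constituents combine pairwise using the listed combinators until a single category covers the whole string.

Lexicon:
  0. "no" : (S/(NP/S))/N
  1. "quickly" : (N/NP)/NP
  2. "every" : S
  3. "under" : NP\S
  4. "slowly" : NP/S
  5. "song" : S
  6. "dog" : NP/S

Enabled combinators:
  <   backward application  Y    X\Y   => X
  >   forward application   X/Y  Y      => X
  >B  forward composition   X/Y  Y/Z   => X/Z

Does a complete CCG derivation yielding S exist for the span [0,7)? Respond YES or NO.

YES

[0,7] S   >
  [0,6] S/(NP/S)   >
    [0,1] "no" : (S/(NP/S))/N
    [1,6] N   >
      [1,4] N/NP   >
        [1,2] "quickly" : (N/NP)/NP
        [2,4] NP   <
          [2,3] "every" : S
          [3,4] "under" : NP\S
      [4,6] NP   >
        [4,5] "slowly" : NP/S
        [5,6] "song" : S
  [6,7] "dog" : NP/S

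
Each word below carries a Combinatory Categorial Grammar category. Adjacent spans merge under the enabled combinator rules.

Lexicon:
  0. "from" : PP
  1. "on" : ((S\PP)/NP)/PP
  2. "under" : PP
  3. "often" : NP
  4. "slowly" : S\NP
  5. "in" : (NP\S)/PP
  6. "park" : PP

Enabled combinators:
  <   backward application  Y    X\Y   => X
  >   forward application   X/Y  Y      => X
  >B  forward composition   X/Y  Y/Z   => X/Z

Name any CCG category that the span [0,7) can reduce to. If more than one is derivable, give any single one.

S

[0,7] S   <
  [0,1] "from" : PP
  [1,7] S\PP   >
    [1,3] (S\PP)/NP   >
      [1,2] "on" : ((S\PP)/NP)/PP
      [2,3] "under" : PP
    [3,7] NP   <
      [3,5] S   <
        [3,4] "often" : NP
        [4,5] "slowly" : S\NP
      [5,7] NP\S   >
        [5,6] "in" : (NP\S)/PP
        [6,7] "park" : PP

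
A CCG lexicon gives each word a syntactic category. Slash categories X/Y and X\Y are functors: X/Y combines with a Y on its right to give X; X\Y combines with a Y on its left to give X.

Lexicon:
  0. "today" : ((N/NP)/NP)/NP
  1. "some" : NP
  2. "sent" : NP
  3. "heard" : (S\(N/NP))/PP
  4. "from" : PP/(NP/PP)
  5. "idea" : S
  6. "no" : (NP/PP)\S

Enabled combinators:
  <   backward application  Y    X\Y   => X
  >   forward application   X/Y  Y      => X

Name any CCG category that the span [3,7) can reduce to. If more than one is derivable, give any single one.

[0,7] S   <
  [0,3] N/NP   >
    [0,2] (N/NP)/NP   >
      [0,1] "today" : ((N/NP)/NP)/NP
      [1,2] "some" : NP
    [2,3] "sent" : NP
  [3,7] S\(N/NP)   >
    [3,4] "heard" : (S\(N/NP))/PP
    [4,7] PP   >
      [4,5] "from" : PP/(NP/PP)
      [5,7] NP/PP   <
        [5,6] "idea" : S
        [6,7] "no" : (NP/PP)\S

S\(N/NP)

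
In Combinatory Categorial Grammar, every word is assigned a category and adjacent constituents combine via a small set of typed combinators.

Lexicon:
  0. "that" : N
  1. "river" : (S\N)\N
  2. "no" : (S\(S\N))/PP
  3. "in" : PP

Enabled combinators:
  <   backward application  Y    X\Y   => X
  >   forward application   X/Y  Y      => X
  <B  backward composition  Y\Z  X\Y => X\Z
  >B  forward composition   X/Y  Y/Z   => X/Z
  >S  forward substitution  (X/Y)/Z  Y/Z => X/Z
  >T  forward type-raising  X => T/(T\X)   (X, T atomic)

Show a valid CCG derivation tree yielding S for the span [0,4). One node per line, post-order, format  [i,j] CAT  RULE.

[0,1] N  lex  "that"
[1,2] (S\N)\N  lex  "river"
[0,2] S\N  <  k=1
[2,3] (S\(S\N))/PP  lex  "no"
[3,4] PP  lex  "in"
[2,4] S\(S\N)  >  k=3
[0,4] S  <  k=2

[0,4] S   <
  [0,2] S\N   <
    [0,1] "that" : N
    [1,2] "river" : (S\N)\N
  [2,4] S\(S\N)   >
    [2,3] "no" : (S\(S\N))/PP
    [3,4] "in" : PP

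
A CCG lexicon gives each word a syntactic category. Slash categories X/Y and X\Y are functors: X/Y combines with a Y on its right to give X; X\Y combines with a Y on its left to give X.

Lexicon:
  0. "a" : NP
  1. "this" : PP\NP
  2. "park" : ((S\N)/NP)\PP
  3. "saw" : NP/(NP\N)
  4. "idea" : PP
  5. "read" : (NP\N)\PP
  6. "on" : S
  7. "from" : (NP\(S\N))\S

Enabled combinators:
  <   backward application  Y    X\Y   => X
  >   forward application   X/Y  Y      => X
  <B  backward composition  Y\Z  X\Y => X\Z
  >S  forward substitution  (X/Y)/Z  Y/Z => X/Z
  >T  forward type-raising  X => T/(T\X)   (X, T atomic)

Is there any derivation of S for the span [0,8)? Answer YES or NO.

NO

NP PP\NP ((S\N)/NP)\PP NP/(NP\N) PP (NP\N)\PP S (NP\(S\N))\S
CKY chart[0,8] = {N/(N\NP), NP, NP/(NP\NP), PP/(PP\NP), S/(S\NP)}; S ∉ chart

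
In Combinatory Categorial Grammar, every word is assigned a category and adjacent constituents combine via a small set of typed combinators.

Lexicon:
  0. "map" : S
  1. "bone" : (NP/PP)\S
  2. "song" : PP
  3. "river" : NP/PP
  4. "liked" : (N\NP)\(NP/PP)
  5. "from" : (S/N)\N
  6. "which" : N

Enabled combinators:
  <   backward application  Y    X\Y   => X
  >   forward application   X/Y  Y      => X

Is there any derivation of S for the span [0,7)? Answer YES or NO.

YES

[0,7] S   >
  [0,6] S/N   <
    [0,5] N   <
      [0,3] NP   >
        [0,2] NP/PP   <
          [0,1] "map" : S
          [1,2] "bone" : (NP/PP)\S
        [2,3] "song" : PP
      [3,5] N\NP   <
        [3,4] "river" : NP/PP
        [4,5] "liked" : (N\NP)\(NP/PP)
    [5,6] "from" : (S/N)\N
  [6,7] "which" : N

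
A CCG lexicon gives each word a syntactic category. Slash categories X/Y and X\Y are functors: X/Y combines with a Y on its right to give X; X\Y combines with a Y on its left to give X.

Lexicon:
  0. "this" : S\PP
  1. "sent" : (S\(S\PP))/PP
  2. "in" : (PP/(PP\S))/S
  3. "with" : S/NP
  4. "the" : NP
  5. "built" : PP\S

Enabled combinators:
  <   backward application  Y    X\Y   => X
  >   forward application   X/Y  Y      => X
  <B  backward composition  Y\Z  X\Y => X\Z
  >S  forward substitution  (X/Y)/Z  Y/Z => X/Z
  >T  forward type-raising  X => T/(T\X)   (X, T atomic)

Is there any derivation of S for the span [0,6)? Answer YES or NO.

[0,6] S   <
  [0,1] "this" : S\PP
  [1,6] S\(S\PP)   >
    [1,2] "sent" : (S\(S\PP))/PP
    [2,6] PP   >
      [2,5] PP/(PP\S)   >
        [2,3] "in" : (PP/(PP\S))/S
        [3,5] S   >
          [3,4] "with" : S/NP
          [4,5] "the" : NP
      [5,6] "built" : PP\S

YES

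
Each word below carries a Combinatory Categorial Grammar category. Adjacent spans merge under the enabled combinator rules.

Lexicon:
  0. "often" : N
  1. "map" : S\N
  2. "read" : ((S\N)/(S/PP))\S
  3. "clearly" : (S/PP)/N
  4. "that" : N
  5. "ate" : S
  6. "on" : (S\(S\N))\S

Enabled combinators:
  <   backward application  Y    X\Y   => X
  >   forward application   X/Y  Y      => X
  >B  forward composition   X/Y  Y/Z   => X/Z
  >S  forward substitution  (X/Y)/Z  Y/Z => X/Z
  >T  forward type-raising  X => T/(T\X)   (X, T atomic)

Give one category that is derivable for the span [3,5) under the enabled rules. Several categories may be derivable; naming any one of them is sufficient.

S/PP

[0,7] S   <
  [0,5] S\N   >
    [0,3] (S\N)/(S/PP)   <
      [0,2] S   >
        [0,1] S/(S\N)   >T
          [0,1] "often" : N
        [1,2] "map" : S\N
      [2,3] "read" : ((S\N)/(S/PP))\S
    [3,5] S/PP   >
      [3,4] "clearly" : (S/PP)/N
      [4,5] "that" : N
  [5,7] S\(S\N)   <
    [5,6] "ate" : S
    [6,7] "on" : (S\(S\N))\S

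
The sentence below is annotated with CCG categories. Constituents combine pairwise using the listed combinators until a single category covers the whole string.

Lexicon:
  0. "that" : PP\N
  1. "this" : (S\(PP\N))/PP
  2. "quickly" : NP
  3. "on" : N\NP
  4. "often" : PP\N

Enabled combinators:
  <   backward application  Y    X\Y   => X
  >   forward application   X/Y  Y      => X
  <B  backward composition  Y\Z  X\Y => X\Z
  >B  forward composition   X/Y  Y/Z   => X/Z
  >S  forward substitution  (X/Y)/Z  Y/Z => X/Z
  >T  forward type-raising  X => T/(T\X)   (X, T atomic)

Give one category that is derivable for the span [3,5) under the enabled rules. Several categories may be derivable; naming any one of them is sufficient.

PP\NP

[0,5] S   <
  [0,1] "that" : PP\N
  [1,5] S\(PP\N)   >
    [1,2] "this" : (S\(PP\N))/PP
    [2,5] PP   >
      [2,3] PP/(PP\NP)   >T
        [2,3] "quickly" : NP
      [3,5] PP\NP   <B
        [3,4] "on" : N\NP
        [4,5] "often" : PP\N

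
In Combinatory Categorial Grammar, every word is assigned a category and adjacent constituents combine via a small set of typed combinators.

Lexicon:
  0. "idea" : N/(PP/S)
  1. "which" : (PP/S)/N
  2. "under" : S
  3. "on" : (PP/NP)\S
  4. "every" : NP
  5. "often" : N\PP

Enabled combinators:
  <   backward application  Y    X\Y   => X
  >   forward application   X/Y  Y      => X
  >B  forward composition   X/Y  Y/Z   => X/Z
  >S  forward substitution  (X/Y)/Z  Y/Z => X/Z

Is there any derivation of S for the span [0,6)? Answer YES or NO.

N/(PP/S) (PP/S)/N S (PP/NP)\S NP N\PP
CKY chart[0,6] = {N}; S ∉ chart

NO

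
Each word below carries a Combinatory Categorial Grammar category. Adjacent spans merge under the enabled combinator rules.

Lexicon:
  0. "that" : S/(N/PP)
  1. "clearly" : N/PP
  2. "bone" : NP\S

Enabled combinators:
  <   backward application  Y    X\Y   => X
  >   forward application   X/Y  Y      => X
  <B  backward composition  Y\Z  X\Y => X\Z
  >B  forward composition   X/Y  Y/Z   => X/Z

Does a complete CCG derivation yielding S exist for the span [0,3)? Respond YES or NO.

S/(N/PP) N/PP NP\S
CKY chart[0,3] = {NP}; S ∉ chart

NO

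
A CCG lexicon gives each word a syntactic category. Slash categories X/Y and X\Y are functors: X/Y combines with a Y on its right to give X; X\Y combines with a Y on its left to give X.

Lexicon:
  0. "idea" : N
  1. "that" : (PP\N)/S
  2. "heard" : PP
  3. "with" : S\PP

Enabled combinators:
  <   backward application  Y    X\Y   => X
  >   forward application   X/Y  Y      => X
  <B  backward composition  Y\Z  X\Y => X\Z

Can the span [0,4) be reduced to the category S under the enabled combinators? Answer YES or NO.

N (PP\N)/S PP S\PP
CKY chart[0,4] = {PP}; S ∉ chart

NO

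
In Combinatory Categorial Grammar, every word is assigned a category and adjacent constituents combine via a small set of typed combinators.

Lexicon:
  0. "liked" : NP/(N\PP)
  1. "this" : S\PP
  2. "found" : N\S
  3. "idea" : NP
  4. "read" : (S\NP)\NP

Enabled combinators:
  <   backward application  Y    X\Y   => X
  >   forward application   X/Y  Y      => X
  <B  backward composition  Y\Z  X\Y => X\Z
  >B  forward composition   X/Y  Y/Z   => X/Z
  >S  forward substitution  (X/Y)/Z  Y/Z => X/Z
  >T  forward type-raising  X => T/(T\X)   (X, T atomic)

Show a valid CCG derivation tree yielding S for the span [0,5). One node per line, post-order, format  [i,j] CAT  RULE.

[0,5] S   <
  [0,3] NP   >
    [0,1] "liked" : NP/(N\PP)
    [1,3] N\PP   <B
      [1,2] "this" : S\PP
      [2,3] "found" : N\S
  [3,5] S\NP   <
    [3,4] "idea" : NP
    [4,5] "read" : (S\NP)\NP

[0,1] NP/(N\PP)  lex  "liked"
[1,2] S\PP  lex  "this"
[2,3] N\S  lex  "found"
[1,3] N\PP  <B  k=2
[0,3] NP  >  k=1
[3,4] NP  lex  "idea"
[4,5] (S\NP)\NP  lex  "read"
[3,5] S\NP  <  k=4
[0,5] S  <  k=3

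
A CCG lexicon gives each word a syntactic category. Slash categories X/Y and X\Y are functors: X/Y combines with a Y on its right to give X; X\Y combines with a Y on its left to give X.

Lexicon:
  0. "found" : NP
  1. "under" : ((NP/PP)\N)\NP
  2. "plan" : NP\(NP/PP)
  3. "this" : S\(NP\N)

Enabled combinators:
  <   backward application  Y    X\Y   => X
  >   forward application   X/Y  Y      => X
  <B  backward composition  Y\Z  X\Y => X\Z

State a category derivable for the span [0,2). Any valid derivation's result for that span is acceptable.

[0,4] S   <
  [0,3] NP\N   <B
    [0,2] (NP/PP)\N   <
      [0,1] "found" : NP
      [1,2] "under" : ((NP/PP)\N)\NP
    [2,3] "plan" : NP\(NP/PP)
  [3,4] "this" : S\(NP\N)

(NP/PP)\N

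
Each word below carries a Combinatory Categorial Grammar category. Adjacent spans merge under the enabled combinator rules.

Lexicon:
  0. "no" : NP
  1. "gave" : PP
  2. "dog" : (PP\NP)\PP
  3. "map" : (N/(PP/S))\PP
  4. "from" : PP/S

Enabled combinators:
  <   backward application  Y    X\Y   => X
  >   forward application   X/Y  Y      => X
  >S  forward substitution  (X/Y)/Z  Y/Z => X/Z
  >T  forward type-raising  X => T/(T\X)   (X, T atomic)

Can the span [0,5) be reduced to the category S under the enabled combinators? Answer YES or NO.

NO

NP PP (PP\NP)\PP (N/(PP/S))\PP PP/S
CKY chart[0,5] = {N, N/(N\N), NP/(NP\N), PP/(PP\N), S/(S\N)}; S ∉ chart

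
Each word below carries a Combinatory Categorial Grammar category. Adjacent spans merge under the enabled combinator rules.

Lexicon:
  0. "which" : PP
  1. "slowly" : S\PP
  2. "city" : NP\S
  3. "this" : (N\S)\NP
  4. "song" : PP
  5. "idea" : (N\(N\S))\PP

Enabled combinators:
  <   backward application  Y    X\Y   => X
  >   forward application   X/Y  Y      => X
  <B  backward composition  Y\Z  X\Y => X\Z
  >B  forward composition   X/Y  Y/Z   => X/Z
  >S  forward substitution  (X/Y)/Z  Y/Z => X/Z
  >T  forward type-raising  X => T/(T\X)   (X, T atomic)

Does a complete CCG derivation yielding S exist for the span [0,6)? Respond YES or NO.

NO

PP S\PP NP\S (N\S)\NP PP (N\(N\S))\PP
CKY chart[0,6] = {N, N/(N\N), NP/(NP\N), PP/(PP\N), S/(S\N)}; S ∉ chart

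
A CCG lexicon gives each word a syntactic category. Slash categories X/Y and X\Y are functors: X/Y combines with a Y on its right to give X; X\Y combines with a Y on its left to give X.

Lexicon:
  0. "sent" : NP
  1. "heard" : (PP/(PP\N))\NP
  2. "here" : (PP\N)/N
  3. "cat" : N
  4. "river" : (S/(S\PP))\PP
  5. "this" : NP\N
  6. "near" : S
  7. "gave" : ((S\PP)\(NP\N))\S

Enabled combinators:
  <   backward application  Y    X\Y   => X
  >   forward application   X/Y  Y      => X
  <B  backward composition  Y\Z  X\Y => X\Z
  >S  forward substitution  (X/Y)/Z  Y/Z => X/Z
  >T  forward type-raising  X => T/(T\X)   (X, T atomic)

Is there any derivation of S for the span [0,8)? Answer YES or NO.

YES

[0,8] S   >
  [0,5] S/(S\PP)   <
    [0,4] PP   >
      [0,2] PP/(PP\N)   <
        [0,1] "sent" : NP
        [1,2] "heard" : (PP/(PP\N))\NP
      [2,4] PP\N   >
        [2,3] "here" : (PP\N)/N
        [3,4] "cat" : N
    [4,5] "river" : (S/(S\PP))\PP
  [5,8] S\PP   <
    [5,6] "this" : NP\N
    [6,8] (S\PP)\(NP\N)   <
      [6,7] "near" : S
      [7,8] "gave" : ((S\PP)\(NP\N))\S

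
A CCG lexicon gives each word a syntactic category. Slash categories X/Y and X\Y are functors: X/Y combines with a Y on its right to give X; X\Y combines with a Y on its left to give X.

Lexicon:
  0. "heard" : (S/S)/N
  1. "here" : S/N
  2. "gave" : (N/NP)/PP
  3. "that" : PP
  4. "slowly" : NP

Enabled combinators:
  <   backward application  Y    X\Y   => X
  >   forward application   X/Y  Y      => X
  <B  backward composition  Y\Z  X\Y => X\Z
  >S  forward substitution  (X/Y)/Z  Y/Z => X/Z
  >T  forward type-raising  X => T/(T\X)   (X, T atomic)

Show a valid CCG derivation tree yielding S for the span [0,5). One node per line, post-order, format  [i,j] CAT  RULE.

[0,1] (S/S)/N  lex  "heard"
[1,2] S/N  lex  "here"
[0,2] S/N  >S  k=1
[2,3] (N/NP)/PP  lex  "gave"
[3,4] PP  lex  "that"
[2,4] N/NP  >  k=3
[4,5] NP  lex  "slowly"
[2,5] N  >  k=4
[0,5] S  >  k=2

[0,5] S   >
  [0,2] S/N   >S
    [0,1] "heard" : (S/S)/N
    [1,2] "here" : S/N
  [2,5] N   >
    [2,4] N/NP   >
      [2,3] "gave" : (N/NP)/PP
      [3,4] "that" : PP
    [4,5] "slowly" : NP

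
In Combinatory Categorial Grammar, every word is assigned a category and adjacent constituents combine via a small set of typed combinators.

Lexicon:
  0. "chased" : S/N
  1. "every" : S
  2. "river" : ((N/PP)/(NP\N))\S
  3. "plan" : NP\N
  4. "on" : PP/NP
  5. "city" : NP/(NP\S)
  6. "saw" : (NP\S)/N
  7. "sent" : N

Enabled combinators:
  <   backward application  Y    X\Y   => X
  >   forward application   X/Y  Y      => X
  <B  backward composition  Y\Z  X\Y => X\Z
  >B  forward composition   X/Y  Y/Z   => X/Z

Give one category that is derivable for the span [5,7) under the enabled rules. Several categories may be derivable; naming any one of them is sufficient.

NP/N

[0,8] S   >
  [0,1] "chased" : S/N
  [1,8] N   >
    [1,4] N/PP   >
      [1,3] (N/PP)/(NP\N)   <
        [1,2] "every" : S
        [2,3] "river" : ((N/PP)/(NP\N))\S
      [3,4] "plan" : NP\N
    [4,8] PP   >
      [4,7] PP/N   >B
        [4,5] "on" : PP/NP
        [5,7] NP/N   >B
          [5,6] "city" : NP/(NP\S)
          [6,7] "saw" : (NP\S)/N
      [7,8] "sent" : N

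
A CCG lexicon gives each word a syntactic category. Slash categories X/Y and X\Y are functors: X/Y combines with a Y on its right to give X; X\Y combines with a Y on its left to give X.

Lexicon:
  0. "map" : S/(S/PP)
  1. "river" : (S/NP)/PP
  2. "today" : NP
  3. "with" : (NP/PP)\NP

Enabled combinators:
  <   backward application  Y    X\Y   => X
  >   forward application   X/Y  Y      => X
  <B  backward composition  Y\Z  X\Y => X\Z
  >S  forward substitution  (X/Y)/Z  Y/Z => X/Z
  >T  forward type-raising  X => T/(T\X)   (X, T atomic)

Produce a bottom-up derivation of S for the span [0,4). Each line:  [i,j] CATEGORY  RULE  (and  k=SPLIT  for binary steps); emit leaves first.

[0,1] S/(S/PP)  lex  "map"
[1,2] (S/NP)/PP  lex  "river"
[2,3] NP  lex  "today"
[3,4] (NP/PP)\NP  lex  "with"
[2,4] NP/PP  <  k=3
[1,4] S/PP  >S  k=2
[0,4] S  >  k=1

[0,4] S   >
  [0,1] "map" : S/(S/PP)
  [1,4] S/PP   >S
    [1,2] "river" : (S/NP)/PP
    [2,4] NP/PP   <
      [2,3] "today" : NP
      [3,4] "with" : (NP/PP)\NP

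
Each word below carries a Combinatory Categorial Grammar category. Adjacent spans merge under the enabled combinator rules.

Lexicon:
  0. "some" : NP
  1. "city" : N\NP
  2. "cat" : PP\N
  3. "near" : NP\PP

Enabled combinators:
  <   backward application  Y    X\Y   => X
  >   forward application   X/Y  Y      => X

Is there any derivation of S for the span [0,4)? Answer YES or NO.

NO

NP N\NP PP\N NP\PP
CKY chart[0,4] = {NP}; S ∉ chart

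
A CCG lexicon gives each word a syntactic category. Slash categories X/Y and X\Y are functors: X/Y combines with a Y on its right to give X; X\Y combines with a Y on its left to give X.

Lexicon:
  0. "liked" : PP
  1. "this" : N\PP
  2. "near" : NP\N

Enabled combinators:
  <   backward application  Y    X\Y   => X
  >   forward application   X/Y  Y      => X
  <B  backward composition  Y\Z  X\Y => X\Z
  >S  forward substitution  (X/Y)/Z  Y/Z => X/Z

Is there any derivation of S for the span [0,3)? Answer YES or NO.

NO

PP N\PP NP\N
CKY chart[0,3] = {NP}; S ∉ chart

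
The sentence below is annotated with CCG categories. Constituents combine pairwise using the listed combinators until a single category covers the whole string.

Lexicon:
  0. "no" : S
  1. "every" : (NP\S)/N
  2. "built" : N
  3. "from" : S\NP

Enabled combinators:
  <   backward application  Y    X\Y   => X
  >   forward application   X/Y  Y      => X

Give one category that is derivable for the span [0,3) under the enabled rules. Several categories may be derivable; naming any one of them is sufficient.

[0,4] S   <
  [0,3] NP   <
    [0,1] "no" : S
    [1,3] NP\S   >
      [1,2] "every" : (NP\S)/N
      [2,3] "built" : N
  [3,4] "from" : S\NP

NP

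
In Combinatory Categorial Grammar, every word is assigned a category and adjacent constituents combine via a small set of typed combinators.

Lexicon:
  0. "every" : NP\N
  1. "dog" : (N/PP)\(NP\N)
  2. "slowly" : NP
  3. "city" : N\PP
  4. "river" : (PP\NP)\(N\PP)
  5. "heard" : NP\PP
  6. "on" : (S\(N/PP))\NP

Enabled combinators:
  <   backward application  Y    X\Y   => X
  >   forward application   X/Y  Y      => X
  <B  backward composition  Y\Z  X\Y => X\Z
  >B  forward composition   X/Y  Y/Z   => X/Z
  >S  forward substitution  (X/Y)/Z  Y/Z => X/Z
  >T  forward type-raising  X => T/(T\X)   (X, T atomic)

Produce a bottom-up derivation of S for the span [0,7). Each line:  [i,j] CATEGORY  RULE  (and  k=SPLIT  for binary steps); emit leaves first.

[0,1] NP\N  lex  "every"
[1,2] (N/PP)\(NP\N)  lex  "dog"
[0,2] N/PP  <  k=1
[2,3] NP  lex  "slowly"
[3,4] N\PP  lex  "city"
[4,5] (PP\NP)\(N\PP)  lex  "river"
[3,5] PP\NP  <  k=4
[2,5] PP  <  k=3
[5,6] NP\PP  lex  "heard"
[2,6] NP  <  k=5
[6,7] (S\(N/PP))\NP  lex  "on"
[2,7] S\(N/PP)  <  k=6
[0,7] S  <  k=2

[0,7] S   <
  [0,2] N/PP   <
    [0,1] "every" : NP\N
    [1,2] "dog" : (N/PP)\(NP\N)
  [2,7] S\(N/PP)   <
    [2,6] NP   <
      [2,5] PP   <
        [2,3] "slowly" : NP
        [3,5] PP\NP   <
          [3,4] "city" : N\PP
          [4,5] "river" : (PP\NP)\(N\PP)
      [5,6] "heard" : NP\PP
    [6,7] "on" : (S\(N/PP))\NP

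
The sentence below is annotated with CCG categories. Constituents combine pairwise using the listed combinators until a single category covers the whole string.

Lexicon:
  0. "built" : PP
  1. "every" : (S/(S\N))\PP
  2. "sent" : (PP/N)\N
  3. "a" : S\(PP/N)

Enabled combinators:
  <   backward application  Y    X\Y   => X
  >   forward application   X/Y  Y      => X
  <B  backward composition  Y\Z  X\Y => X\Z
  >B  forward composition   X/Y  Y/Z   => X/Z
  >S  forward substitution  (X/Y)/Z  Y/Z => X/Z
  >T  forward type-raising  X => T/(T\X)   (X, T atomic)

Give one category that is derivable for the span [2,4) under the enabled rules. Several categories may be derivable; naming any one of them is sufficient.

S\N

[0,4] S   >
  [0,2] S/(S\N)   <
    [0,1] "built" : PP
    [1,2] "every" : (S/(S\N))\PP
  [2,4] S\N   <B
    [2,3] "sent" : (PP/N)\N
    [3,4] "a" : S\(PP/N)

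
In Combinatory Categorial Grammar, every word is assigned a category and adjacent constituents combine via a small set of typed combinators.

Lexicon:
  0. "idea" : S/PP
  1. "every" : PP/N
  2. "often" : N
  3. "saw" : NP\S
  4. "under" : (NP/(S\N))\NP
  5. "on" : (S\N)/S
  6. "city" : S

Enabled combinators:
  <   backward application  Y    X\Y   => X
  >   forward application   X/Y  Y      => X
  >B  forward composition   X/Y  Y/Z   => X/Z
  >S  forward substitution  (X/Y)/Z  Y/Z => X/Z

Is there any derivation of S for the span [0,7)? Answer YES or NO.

NO

S/PP PP/N N NP\S (NP/(S\N))\NP (S\N)/S S
CKY chart[0,7] = {NP}; S ∉ chart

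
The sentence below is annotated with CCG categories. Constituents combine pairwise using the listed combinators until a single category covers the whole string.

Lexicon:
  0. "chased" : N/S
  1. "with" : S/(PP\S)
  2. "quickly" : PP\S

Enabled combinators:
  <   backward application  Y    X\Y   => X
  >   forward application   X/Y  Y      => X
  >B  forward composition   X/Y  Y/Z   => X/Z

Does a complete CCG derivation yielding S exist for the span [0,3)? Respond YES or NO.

NO

N/S S/(PP\S) PP\S
CKY chart[0,3] = {N}; S ∉ chart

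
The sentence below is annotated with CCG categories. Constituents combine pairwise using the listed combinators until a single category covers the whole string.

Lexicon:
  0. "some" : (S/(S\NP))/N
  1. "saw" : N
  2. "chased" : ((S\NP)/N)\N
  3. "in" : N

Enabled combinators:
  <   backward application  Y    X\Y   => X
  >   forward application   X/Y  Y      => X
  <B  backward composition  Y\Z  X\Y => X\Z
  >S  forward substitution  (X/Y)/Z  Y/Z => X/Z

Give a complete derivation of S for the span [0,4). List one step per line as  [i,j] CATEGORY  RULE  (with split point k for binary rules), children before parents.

[0,1] (S/(S\NP))/N  lex  "some"
[1,2] N  lex  "saw"
[2,3] ((S\NP)/N)\N  lex  "chased"
[1,3] (S\NP)/N  <  k=2
[0,3] S/N  >S  k=1
[3,4] N  lex  "in"
[0,4] S  >  k=3

[0,4] S   >
  [0,3] S/N   >S
    [0,1] "some" : (S/(S\NP))/N
    [1,3] (S\NP)/N   <
      [1,2] "saw" : N
      [2,3] "chased" : ((S\NP)/N)\N
  [3,4] "in" : N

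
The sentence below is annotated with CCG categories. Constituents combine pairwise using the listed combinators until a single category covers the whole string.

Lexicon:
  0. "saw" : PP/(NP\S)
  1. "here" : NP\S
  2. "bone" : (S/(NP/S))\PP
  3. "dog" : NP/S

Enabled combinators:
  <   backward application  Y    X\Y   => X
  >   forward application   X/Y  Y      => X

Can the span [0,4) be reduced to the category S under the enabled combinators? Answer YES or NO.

YES

[0,4] S   >
  [0,3] S/(NP/S)   <
    [0,2] PP   >
      [0,1] "saw" : PP/(NP\S)
      [1,2] "here" : NP\S
    [2,3] "bone" : (S/(NP/S))\PP
  [3,4] "dog" : NP/S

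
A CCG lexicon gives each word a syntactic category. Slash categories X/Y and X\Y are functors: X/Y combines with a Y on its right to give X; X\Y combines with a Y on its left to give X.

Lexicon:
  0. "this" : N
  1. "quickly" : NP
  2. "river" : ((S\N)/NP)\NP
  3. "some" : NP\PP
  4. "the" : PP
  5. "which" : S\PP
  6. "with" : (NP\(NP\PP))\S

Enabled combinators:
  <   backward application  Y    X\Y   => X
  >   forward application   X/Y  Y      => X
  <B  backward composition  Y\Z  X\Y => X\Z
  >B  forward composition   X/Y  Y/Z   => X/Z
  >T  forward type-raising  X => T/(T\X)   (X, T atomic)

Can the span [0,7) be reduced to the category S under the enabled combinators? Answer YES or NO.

[0,7] S   <
  [0,1] "this" : N
  [1,7] S\N   >
    [1,3] (S\N)/NP   <
      [1,2] "quickly" : NP
      [2,3] "river" : ((S\N)/NP)\NP
    [3,7] NP   <
      [3,4] "some" : NP\PP
      [4,7] NP\(NP\PP)   <
        [4,6] S   >
          [4,5] S/(S\PP)   >T
            [4,5] "the" : PP
          [5,6] "which" : S\PP
        [6,7] "with" : (NP\(NP\PP))\S

YES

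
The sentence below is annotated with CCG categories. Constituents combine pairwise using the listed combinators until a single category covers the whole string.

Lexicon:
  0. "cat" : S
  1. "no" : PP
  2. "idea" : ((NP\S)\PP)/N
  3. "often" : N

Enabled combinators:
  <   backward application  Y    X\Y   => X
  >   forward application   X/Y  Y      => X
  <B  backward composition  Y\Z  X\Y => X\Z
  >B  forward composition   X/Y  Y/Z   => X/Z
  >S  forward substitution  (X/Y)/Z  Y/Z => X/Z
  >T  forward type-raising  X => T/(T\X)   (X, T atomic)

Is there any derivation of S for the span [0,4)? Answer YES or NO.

NO

S PP ((NP\S)\PP)/N N
CKY chart[0,4] = {N/(N\NP), NP, NP/(NP\NP), PP/(PP\NP), S/(S\NP)}; S ∉ chart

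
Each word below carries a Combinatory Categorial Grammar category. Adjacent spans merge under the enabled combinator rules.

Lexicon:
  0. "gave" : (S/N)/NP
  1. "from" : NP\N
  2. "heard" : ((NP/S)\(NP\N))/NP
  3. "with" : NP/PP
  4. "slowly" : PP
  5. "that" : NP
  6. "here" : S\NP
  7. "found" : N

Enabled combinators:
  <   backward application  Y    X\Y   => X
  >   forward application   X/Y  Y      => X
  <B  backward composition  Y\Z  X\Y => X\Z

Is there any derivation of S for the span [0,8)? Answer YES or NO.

YES

[0,8] S   >
  [0,7] S/N   >
    [0,1] "gave" : (S/N)/NP
    [1,7] NP   >
      [1,5] NP/S   <
        [1,2] "from" : NP\N
        [2,5] (NP/S)\(NP\N)   >
          [2,3] "heard" : ((NP/S)\(NP\N))/NP
          [3,5] NP   >
            [3,4] "with" : NP/PP
            [4,5] "slowly" : PP
      [5,7] S   <
        [5,6] "that" : NP
        [6,7] "here" : S\NP
  [7,8] "found" : N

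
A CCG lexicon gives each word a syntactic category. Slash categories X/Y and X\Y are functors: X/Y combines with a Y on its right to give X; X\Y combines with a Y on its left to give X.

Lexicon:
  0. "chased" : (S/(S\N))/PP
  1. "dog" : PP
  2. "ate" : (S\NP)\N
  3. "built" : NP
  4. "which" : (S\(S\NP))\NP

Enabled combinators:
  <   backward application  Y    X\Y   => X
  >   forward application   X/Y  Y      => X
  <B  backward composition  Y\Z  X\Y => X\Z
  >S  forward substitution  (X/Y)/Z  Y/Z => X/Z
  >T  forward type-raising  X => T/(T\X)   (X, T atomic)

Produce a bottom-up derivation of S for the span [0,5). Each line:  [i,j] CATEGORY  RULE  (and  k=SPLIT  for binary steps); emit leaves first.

[0,5] S   >
  [0,2] S/(S\N)   >
    [0,1] "chased" : (S/(S\N))/PP
    [1,2] "dog" : PP
  [2,5] S\N   <B
    [2,3] "ate" : (S\NP)\N
    [3,5] S\(S\NP)   <
      [3,4] "built" : NP
      [4,5] "which" : (S\(S\NP))\NP

[0,1] (S/(S\N))/PP  lex  "chased"
[1,2] PP  lex  "dog"
[0,2] S/(S\N)  >  k=1
[2,3] (S\NP)\N  lex  "ate"
[3,4] NP  lex  "built"
[4,5] (S\(S\NP))\NP  lex  "which"
[3,5] S\(S\NP)  <  k=4
[2,5] S\N  <B  k=3
[0,5] S  >  k=2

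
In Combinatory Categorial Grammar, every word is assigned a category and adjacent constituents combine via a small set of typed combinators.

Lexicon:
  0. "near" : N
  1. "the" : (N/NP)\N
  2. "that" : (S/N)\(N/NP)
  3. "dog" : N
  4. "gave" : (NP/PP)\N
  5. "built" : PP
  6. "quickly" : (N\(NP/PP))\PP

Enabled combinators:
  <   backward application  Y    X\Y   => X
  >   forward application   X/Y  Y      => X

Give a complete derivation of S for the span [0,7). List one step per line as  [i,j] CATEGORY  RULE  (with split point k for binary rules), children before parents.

[0,1] N  lex  "near"
[1,2] (N/NP)\N  lex  "the"
[0,2] N/NP  <  k=1
[2,3] (S/N)\(N/NP)  lex  "that"
[0,3] S/N  <  k=2
[3,4] N  lex  "dog"
[4,5] (NP/PP)\N  lex  "gave"
[3,5] NP/PP  <  k=4
[5,6] PP  lex  "built"
[6,7] (N\(NP/PP))\PP  lex  "quickly"
[5,7] N\(NP/PP)  <  k=6
[3,7] N  <  k=5
[0,7] S  >  k=3

[0,7] S   >
  [0,3] S/N   <
    [0,2] N/NP   <
      [0,1] "near" : N
      [1,2] "the" : (N/NP)\N
    [2,3] "that" : (S/N)\(N/NP)
  [3,7] N   <
    [3,5] NP/PP   <
      [3,4] "dog" : N
      [4,5] "gave" : (NP/PP)\N
    [5,7] N\(NP/PP)   <
      [5,6] "built" : PP
      [6,7] "quickly" : (N\(NP/PP))\PP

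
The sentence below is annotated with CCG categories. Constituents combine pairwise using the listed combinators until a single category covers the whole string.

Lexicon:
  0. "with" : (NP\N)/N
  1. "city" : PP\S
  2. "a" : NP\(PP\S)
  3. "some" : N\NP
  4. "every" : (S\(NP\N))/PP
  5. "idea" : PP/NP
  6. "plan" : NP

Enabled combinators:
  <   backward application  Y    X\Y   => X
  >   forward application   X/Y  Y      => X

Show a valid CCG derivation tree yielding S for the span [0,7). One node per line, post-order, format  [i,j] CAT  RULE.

[0,1] (NP\N)/N  lex  "with"
[1,2] PP\S  lex  "city"
[2,3] NP\(PP\S)  lex  "a"
[1,3] NP  <  k=2
[3,4] N\NP  lex  "some"
[1,4] N  <  k=3
[0,4] NP\N  >  k=1
[4,5] (S\(NP\N))/PP  lex  "every"
[5,6] PP/NP  lex  "idea"
[6,7] NP  lex  "plan"
[5,7] PP  >  k=6
[4,7] S\(NP\N)  >  k=5
[0,7] S  <  k=4

[0,7] S   <
  [0,4] NP\N   >
    [0,1] "with" : (NP\N)/N
    [1,4] N   <
      [1,3] NP   <
        [1,2] "city" : PP\S
        [2,3] "a" : NP\(PP\S)
      [3,4] "some" : N\NP
  [4,7] S\(NP\N)   >
    [4,5] "every" : (S\(NP\N))/PP
    [5,7] PP   >
      [5,6] "idea" : PP/NP
      [6,7] "plan" : NP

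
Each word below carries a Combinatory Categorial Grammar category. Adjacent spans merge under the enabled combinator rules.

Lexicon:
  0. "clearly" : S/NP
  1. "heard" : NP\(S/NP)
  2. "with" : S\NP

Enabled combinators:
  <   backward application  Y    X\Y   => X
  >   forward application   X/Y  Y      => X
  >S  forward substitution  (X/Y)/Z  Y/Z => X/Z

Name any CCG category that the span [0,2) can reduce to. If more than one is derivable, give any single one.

NP

[0,3] S   <
  [0,2] NP   <
    [0,1] "clearly" : S/NP
    [1,2] "heard" : NP\(S/NP)
  [2,3] "with" : S\NP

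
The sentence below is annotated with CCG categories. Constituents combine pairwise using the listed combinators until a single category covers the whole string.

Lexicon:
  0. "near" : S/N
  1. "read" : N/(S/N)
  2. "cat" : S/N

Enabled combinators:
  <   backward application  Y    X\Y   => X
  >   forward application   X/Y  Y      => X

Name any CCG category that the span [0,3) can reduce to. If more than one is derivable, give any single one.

S

[0,3] S   >
  [0,1] "near" : S/N
  [1,3] N   >
    [1,2] "read" : N/(S/N)
    [2,3] "cat" : S/N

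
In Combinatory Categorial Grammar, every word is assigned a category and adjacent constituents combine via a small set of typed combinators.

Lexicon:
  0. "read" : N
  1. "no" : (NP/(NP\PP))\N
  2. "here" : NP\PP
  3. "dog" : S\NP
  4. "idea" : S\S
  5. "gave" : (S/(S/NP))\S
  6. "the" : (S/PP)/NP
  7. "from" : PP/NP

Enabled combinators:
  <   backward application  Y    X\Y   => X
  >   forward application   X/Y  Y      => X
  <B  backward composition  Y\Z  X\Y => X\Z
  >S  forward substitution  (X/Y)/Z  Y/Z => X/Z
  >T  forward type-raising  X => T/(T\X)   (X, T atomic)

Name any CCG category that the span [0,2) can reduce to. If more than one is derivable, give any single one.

[0,8] S   >
  [0,6] S/(S/NP)   <
    [0,5] S   <
      [0,3] NP   >
        [0,2] NP/(NP\PP)   <
          [0,1] "read" : N
          [1,2] "no" : (NP/(NP\PP))\N
        [2,3] "here" : NP\PP
      [3,5] S\NP   <B
        [3,4] "dog" : S\NP
        [4,5] "idea" : S\S
    [5,6] "gave" : (S/(S/NP))\S
  [6,8] S/NP   >S
    [6,7] "the" : (S/PP)/NP
    [7,8] "from" : PP/NP

NP/(NP\PP)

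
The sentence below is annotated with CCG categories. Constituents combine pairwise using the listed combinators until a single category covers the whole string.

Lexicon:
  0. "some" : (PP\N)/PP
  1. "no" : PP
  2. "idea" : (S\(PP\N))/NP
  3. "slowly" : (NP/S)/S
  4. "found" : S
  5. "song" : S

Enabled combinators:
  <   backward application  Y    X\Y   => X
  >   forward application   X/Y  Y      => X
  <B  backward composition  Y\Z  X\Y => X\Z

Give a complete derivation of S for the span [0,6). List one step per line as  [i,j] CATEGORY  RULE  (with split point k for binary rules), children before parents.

[0,1] (PP\N)/PP  lex  "some"
[1,2] PP  lex  "no"
[0,2] PP\N  >  k=1
[2,3] (S\(PP\N))/NP  lex  "idea"
[3,4] (NP/S)/S  lex  "slowly"
[4,5] S  lex  "found"
[3,5] NP/S  >  k=4
[5,6] S  lex  "song"
[3,6] NP  >  k=5
[2,6] S\(PP\N)  >  k=3
[0,6] S  <  k=2

[0,6] S   <
  [0,2] PP\N   >
    [0,1] "some" : (PP\N)/PP
    [1,2] "no" : PP
  [2,6] S\(PP\N)   >
    [2,3] "idea" : (S\(PP\N))/NP
    [3,6] NP   >
      [3,5] NP/S   >
        [3,4] "slowly" : (NP/S)/S
        [4,5] "found" : S
      [5,6] "song" : S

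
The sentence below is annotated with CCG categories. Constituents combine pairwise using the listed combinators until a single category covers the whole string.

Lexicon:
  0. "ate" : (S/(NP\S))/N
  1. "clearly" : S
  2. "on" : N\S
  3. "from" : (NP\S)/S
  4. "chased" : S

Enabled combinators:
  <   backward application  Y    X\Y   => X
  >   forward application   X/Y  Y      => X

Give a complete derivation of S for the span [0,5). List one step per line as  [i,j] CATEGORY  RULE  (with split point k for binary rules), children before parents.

[0,5] S   >
  [0,3] S/(NP\S)   >
    [0,1] "ate" : (S/(NP\S))/N
    [1,3] N   <
      [1,2] "clearly" : S
      [2,3] "on" : N\S
  [3,5] NP\S   >
    [3,4] "from" : (NP\S)/S
    [4,5] "chased" : S

[0,1] (S/(NP\S))/N  lex  "ate"
[1,2] S  lex  "clearly"
[2,3] N\S  lex  "on"
[1,3] N  <  k=2
[0,3] S/(NP\S)  >  k=1
[3,4] (NP\S)/S  lex  "from"
[4,5] S  lex  "chased"
[3,5] NP\S  >  k=4
[0,5] S  >  k=3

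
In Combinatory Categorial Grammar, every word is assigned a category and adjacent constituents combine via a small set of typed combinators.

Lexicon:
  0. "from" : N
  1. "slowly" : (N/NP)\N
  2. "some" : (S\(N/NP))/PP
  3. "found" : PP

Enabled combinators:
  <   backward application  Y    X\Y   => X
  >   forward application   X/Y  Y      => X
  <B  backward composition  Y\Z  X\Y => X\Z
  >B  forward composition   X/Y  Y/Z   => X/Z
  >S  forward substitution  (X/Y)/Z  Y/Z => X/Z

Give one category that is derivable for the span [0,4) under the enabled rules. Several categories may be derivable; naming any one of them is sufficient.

[0,4] S   <
  [0,2] N/NP   <
    [0,1] "from" : N
    [1,2] "slowly" : (N/NP)\N
  [2,4] S\(N/NP)   >
    [2,3] "some" : (S\(N/NP))/PP
    [3,4] "found" : PP

S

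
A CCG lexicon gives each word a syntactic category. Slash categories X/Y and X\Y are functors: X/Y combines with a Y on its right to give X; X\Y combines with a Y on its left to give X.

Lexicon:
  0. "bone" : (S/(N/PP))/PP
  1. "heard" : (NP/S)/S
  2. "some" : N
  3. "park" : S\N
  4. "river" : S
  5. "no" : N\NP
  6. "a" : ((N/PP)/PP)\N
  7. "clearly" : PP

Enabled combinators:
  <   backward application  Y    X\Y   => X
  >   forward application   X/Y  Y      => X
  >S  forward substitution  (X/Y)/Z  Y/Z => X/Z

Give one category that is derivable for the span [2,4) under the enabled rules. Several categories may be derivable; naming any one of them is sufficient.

[0,8] S   >
  [0,7] S/PP   >S
    [0,1] "bone" : (S/(N/PP))/PP
    [1,7] (N/PP)/PP   <
      [1,6] N   <
        [1,5] NP   >
          [1,4] NP/S   >
            [1,2] "heard" : (NP/S)/S
            [2,4] S   <
              [2,3] "some" : N
              [3,4] "park" : S\N
          [4,5] "river" : S
        [5,6] "no" : N\NP
      [6,7] "a" : ((N/PP)/PP)\N
  [7,8] "clearly" : PP

S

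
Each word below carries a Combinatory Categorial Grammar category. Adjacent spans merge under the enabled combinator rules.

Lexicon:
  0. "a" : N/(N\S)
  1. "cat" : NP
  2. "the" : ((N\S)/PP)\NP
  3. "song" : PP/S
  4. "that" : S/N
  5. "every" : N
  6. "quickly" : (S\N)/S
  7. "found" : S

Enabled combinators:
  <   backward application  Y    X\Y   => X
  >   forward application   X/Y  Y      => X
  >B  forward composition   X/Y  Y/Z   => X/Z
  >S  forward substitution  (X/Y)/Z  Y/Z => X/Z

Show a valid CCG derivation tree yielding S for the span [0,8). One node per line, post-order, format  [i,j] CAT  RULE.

[0,8] S   <
  [0,6] N   >
    [0,3] N/PP   >B
      [0,1] "a" : N/(N\S)
      [1,3] (N\S)/PP   <
        [1,2] "cat" : NP
        [2,3] "the" : ((N\S)/PP)\NP
    [3,6] PP   >
      [3,4] "song" : PP/S
      [4,6] S   >
        [4,5] "that" : S/N
        [5,6] "every" : N
  [6,8] S\N   >
    [6,7] "quickly" : (S\N)/S
    [7,8] "found" : S

[0,1] N/(N\S)  lex  "a"
[1,2] NP  lex  "cat"
[2,3] ((N\S)/PP)\NP  lex  "the"
[1,3] (N\S)/PP  <  k=2
[0,3] N/PP  >B  k=1
[3,4] PP/S  lex  "song"
[4,5] S/N  lex  "that"
[5,6] N  lex  "every"
[4,6] S  >  k=5
[3,6] PP  >  k=4
[0,6] N  >  k=3
[6,7] (S\N)/S  lex  "quickly"
[7,8] S  lex  "found"
[6,8] S\N  >  k=7
[0,8] S  <  k=6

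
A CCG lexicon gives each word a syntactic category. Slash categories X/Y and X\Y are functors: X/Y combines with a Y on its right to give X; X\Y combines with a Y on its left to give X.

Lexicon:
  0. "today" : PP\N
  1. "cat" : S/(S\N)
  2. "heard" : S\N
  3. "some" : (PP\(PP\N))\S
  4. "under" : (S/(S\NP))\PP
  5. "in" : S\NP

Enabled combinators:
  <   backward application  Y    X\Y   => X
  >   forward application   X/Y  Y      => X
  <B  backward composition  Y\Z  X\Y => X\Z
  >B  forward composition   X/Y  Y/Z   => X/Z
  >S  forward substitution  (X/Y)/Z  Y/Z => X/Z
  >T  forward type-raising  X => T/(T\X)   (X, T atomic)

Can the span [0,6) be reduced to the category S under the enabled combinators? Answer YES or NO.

[0,6] S   >
  [0,5] S/(S\NP)   <
    [0,4] PP   <
      [0,1] "today" : PP\N
      [1,4] PP\(PP\N)   <
        [1,3] S   >
          [1,2] "cat" : S/(S\N)
          [2,3] "heard" : S\N
        [3,4] "some" : (PP\(PP\N))\S
    [4,5] "under" : (S/(S\NP))\PP
  [5,6] "in" : S\NP

YES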